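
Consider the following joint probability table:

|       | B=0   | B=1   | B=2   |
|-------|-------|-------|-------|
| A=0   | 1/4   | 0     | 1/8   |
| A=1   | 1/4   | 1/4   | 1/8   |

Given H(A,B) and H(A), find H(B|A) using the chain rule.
From the chain rule: H(A,B) = H(A) + H(B|A)
Therefore: H(B|A) = H(A,B) - H(A)

H(A,B) = -[(1/4)·log₂(1/4) + (1/8)·log₂(1/8) + (1/4)·log₂(1/4) + (1/4)·log₂(1/4) + (1/8)·log₂(1/8)]
  = 0.5000 + 0.3750 + 0.5000 + 0.5000 + 0.3750
  = 2.2500 bits
Marginal P(A) (row sums):
  P(A=0) = 1/4 + 0 + 1/8 = 3/8
  P(A=1) = 1/4 + 1/4 + 1/8 = 5/8
H(A) = -[(3/8)·log₂(3/8) + (5/8)·log₂(5/8)]
  = 0.5306 + 0.4238
  = 0.9544 bits

H(B|A) = 2.2500 - 0.9544 = 1.2956 bits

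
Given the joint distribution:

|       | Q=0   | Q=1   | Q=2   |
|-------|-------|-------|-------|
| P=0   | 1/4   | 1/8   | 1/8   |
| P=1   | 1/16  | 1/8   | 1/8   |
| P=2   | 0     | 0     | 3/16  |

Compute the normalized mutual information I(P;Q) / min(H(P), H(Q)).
Marginal P(P) (row sums):
  P(P=0) = 1/4 + 1/8 + 1/8 = 1/2
  P(P=1) = 1/16 + 1/8 + 1/8 = 5/16
  P(P=2) = 0 + 0 + 3/16 = 3/16
Marginal P(Q) (column sums):
  P(Q=0) = 1/4 + 1/16 + 0 = 5/16
  P(Q=1) = 1/8 + 1/8 + 0 = 1/4
  P(Q=2) = 1/8 + 1/8 + 3/16 = 7/16

H(P) = -[(1/2)·log₂(1/2) + (5/16)·log₂(5/16) + (3/16)·log₂(3/16)]
  = 0.5000 + 0.5244 + 0.4528
  = 1.4772 bits
H(Q) = -[(5/16)·log₂(5/16) + (1/4)·log₂(1/4) + (7/16)·log₂(7/16)]
  = 0.5244 + 0.5000 + 0.5218
  = 1.5462 bits
H(P,Q) = -[(1/4)·log₂(1/4) + (1/8)·log₂(1/8) + (1/8)·log₂(1/8) + (1/16)·log₂(1/16) + (1/8)·log₂(1/8) + (1/8)·log₂(1/8) + (3/16)·log₂(3/16)]
  = 0.5000 + 0.3750 + 0.3750 + 0.2500 + 0.3750 + 0.3750 + 0.4528
  = 2.7028 bits

I(P;Q) = H(P) + H(Q) - H(P,Q)
  = 1.4772 + 1.5462 - 2.7028
  = 0.3206 bits

min(H(P), H(Q)) = min(1.4772, 1.5462) = 1.4772 bits
Normalized MI = 0.3206 / 1.4772 = 0.2170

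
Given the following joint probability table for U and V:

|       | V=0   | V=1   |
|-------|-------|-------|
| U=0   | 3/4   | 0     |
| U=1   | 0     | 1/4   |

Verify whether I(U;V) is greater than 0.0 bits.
Marginal P(U) (row sums):
  P(U=0) = 3/4 + 0 = 3/4
  P(U=1) = 0 + 1/4 = 1/4
Marginal P(V) (column sums):
  P(V=0) = 3/4 + 0 = 3/4
  P(V=1) = 0 + 1/4 = 1/4

H(U) = -[(3/4)·log₂(3/4) + (1/4)·log₂(1/4)]
  = 0.3113 + 0.5000
  = 0.8113 bits
H(V) = -[(3/4)·log₂(3/4) + (1/4)·log₂(1/4)]
  = 0.3113 + 0.5000
  = 0.8113 bits
H(U,V) = -[(3/4)·log₂(3/4) + (1/4)·log₂(1/4)]
  = 0.3113 + 0.5000
  = 0.8113 bits

I(U;V) = H(U) + H(V) - H(U,V)
  = 0.8113 + 0.8113 - 0.8113
  = 0.8113 bits

Yes. I(U;V) = 0.8113 bits, which is > 0.0 bits.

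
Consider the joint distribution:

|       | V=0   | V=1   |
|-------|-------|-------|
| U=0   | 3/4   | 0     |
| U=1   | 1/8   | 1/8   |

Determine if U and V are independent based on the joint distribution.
Marginal P(U) (row sums):
  P(U=0) = 3/4 + 0 = 3/4
  P(U=1) = 1/8 + 1/8 = 1/4
Marginal P(V) (column sums):
  P(V=0) = 3/4 + 1/8 = 7/8
  P(V=1) = 0 + 1/8 = 1/8

U and V are independent iff P(U=i,V=j) = P(U=i)·P(V=j) for every cell.
  P(U=0)·P(V=0) = 3/4 × 7/8 = 21/32, but P(U=0,V=0) = 3/4 ✗

No, U and V are not independent. Quantitatively, I(U;V) > 0:

H(U) = -[(3/4)·log₂(3/4) + (1/4)·log₂(1/4)]
  = 0.3113 + 0.5000
  = 0.8113 bits
H(V) = -[(7/8)·log₂(7/8) + (1/8)·log₂(1/8)]
  = 0.1686 + 0.3750
  = 0.5436 bits
H(U,V) = -[(3/4)·log₂(3/4) + (1/8)·log₂(1/8) + (1/8)·log₂(1/8)]
  = 0.3113 + 0.3750 + 0.3750
  = 1.0613 bits
I(U;V) = H(U) + H(V) - H(U,V) = 0.8113 + 0.5436 - 1.0613 = 0.2936 bits > 0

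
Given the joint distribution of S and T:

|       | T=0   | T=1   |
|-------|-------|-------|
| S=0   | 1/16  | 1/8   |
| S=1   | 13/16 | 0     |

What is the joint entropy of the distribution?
H(S,T) = -Σ P(S,T) log₂ P(S,T), summed over the non-zero cells:
H(S,T) = -[(1/16)·log₂(1/16) + (1/8)·log₂(1/8) + (13/16)·log₂(13/16)]
  = 0.2500 + 0.3750 + 0.2434
  = 0.8684 bits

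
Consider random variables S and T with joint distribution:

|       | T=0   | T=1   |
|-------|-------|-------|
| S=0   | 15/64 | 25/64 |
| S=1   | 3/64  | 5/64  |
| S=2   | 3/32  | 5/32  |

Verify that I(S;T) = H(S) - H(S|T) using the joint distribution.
Left side, from I(S;T) = H(S) + H(T) - H(S,T):
Marginal P(S) (row sums):
  P(S=0) = 15/64 + 25/64 = 5/8
  P(S=1) = 3/64 + 5/64 = 1/8
  P(S=2) = 3/32 + 5/32 = 1/4
Marginal P(T) (column sums):
  P(T=0) = 15/64 + 3/64 + 3/32 = 3/8
  P(T=1) = 25/64 + 5/64 + 5/32 = 5/8

H(S) = -[(5/8)·log₂(5/8) + (1/8)·log₂(1/8) + (1/4)·log₂(1/4)]
  = 0.4238 + 0.3750 + 0.5000
  = 1.2988 bits
H(T) = -[(3/8)·log₂(3/8) + (5/8)·log₂(5/8)]
  = 0.5306 + 0.4238
  = 0.9544 bits
H(S,T) = -[(15/64)·log₂(15/64) + (25/64)·log₂(25/64) + (3/64)·log₂(3/64) + (5/64)·log₂(5/64) + (3/32)·log₂(3/32) + (5/32)·log₂(5/32)]
  = 0.4906 + 0.5297 + 0.2070 + 0.2873 + 0.3202 + 0.4184
  = 2.2532 bits

I(S;T) = H(S) + H(T) - H(S,T)
  = 1.2988 + 0.9544 - 2.2532
  = 0.0000 bits

Right side, with H(S|T) computed directly from the conditional probabilities:
H(S|T) = -Σ P(S,T)·log₂ P(S|T), where P(S|T) = P(S,T) / P(T)
  (S=0,T=0): P(S|T) = (15/64)/(3/8) = 5/8;  -(15/64)·log₂(5/8) = 0.1589
  (S=0,T=1): P(S|T) = (25/64)/(5/8) = 5/8;  -(25/64)·log₂(5/8) = 0.2649
  (S=1,T=0): P(S|T) = (3/64)/(3/8) = 1/8;  -(3/64)·log₂(1/8) = 0.1406
  (S=1,T=1): P(S|T) = (5/64)/(5/8) = 1/8;  -(5/64)·log₂(1/8) = 0.2344
  (S=2,T=0): P(S|T) = (3/32)/(3/8) = 1/4;  -(3/32)·log₂(1/4) = 0.1875
  (S=2,T=1): P(S|T) = (5/32)/(5/8) = 1/4;  -(5/32)·log₂(1/4) = 0.3125
H(S|T) = 0.1589 + 0.2649 + 0.1406 + 0.2344 + 0.1875 + 0.3125
  = 1.2988 bits
H(S) - H(S|T) = 1.2988 - 1.2988 = 0.0000 bits

Both sides equal 0.0000 bits, so I(S;T) = H(S) - H(S|T) ✓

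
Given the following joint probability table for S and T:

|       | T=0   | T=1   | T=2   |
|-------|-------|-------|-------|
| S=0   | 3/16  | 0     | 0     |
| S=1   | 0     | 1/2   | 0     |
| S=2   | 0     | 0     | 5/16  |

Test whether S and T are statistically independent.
Marginal P(S) (row sums):
  P(S=0) = 3/16 + 0 + 0 = 3/16
  P(S=1) = 0 + 1/2 + 0 = 1/2
  P(S=2) = 0 + 0 + 5/16 = 5/16
Marginal P(T) (column sums):
  P(T=0) = 3/16 + 0 + 0 = 3/16
  P(T=1) = 0 + 1/2 + 0 = 1/2
  P(T=2) = 0 + 0 + 5/16 = 5/16

S and T are independent iff P(S=i,T=j) = P(S=i)·P(T=j) for every cell.
  P(S=0)·P(T=0) = 3/16 × 3/16 = 9/256, but P(S=0,T=0) = 3/16 ✗

No, S and T are not independent. Quantitatively, I(S;T) > 0:

H(S) = -[(3/16)·log₂(3/16) + (1/2)·log₂(1/2) + (5/16)·log₂(5/16)]
  = 0.4528 + 0.5000 + 0.5244
  = 1.4772 bits
H(T) = -[(3/16)·log₂(3/16) + (1/2)·log₂(1/2) + (5/16)·log₂(5/16)]
  = 0.4528 + 0.5000 + 0.5244
  = 1.4772 bits
H(S,T) = -[(3/16)·log₂(3/16) + (1/2)·log₂(1/2) + (5/16)·log₂(5/16)]
  = 0.4528 + 0.5000 + 0.5244
  = 1.4772 bits
I(S;T) = H(S) + H(T) - H(S,T) = 1.4772 + 1.4772 - 1.4772 = 1.4772 bits > 0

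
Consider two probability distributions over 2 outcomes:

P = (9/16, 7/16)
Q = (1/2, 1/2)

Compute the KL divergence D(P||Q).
D(P||Q) = Σ P(i) log₂(P(i)/Q(i))
  i=0: (9/16) × log₂((9/16)/(1/2)) = (9/16) × log₂(9/8) = 0.0956
  i=1: (7/16) × log₂((7/16)/(1/2)) = (7/16) × log₂(7/8) = -0.0843
D(P||Q) = 0.0956 - 0.0843
  = 0.0113 bits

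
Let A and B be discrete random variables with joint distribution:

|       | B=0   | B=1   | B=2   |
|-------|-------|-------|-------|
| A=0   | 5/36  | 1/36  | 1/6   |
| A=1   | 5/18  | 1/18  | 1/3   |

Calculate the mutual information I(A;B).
Marginal P(A) (row sums):
  P(A=0) = 5/36 + 1/36 + 1/6 = 1/3
  P(A=1) = 5/18 + 1/18 + 1/3 = 2/3
Marginal P(B) (column sums):
  P(B=0) = 5/36 + 5/18 = 5/12
  P(B=1) = 1/36 + 1/18 = 1/12
  P(B=2) = 1/6 + 1/3 = 1/2

H(A) = -[(1/3)·log₂(1/3) + (2/3)·log₂(2/3)]
  = 0.5283 + 0.3900
  = 0.9183 bits
H(B) = -[(5/12)·log₂(5/12) + (1/12)·log₂(1/12) + (1/2)·log₂(1/2)]
  = 0.5263 + 0.2987 + 0.5000
  = 1.3250 bits
H(A,B) = -[(5/36)·log₂(5/36) + (1/36)·log₂(1/36) + (1/6)·log₂(1/6) + (5/18)·log₂(5/18) + (1/18)·log₂(1/18) + (1/3)·log₂(1/3)]
  = 0.3956 + 0.1436 + 0.4308 + 0.5133 + 0.2317 + 0.5283
  = 2.2433 bits

I(A;B) = H(A) + H(B) - H(A,B)
  = 0.9183 + 1.3250 - 2.2433
  = 0.0000 bits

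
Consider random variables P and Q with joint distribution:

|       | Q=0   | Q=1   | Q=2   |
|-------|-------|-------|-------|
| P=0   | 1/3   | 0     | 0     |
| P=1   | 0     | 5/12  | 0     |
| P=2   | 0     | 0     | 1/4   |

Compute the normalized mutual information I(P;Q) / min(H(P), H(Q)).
Marginal P(P) (row sums):
  P(P=0) = 1/3 + 0 + 0 = 1/3
  P(P=1) = 0 + 5/12 + 0 = 5/12
  P(P=2) = 0 + 0 + 1/4 = 1/4
Marginal P(Q) (column sums):
  P(Q=0) = 1/3 + 0 + 0 = 1/3
  P(Q=1) = 0 + 5/12 + 0 = 5/12
  P(Q=2) = 0 + 0 + 1/4 = 1/4

H(P) = -[(1/3)·log₂(1/3) + (5/12)·log₂(5/12) + (1/4)·log₂(1/4)]
  = 0.5283 + 0.5263 + 0.5000
  = 1.5546 bits
H(Q) = -[(1/3)·log₂(1/3) + (5/12)·log₂(5/12) + (1/4)·log₂(1/4)]
  = 0.5283 + 0.5263 + 0.5000
  = 1.5546 bits
H(P,Q) = -[(1/3)·log₂(1/3) + (5/12)·log₂(5/12) + (1/4)·log₂(1/4)]
  = 0.5283 + 0.5263 + 0.5000
  = 1.5546 bits

I(P;Q) = H(P) + H(Q) - H(P,Q)
  = 1.5546 + 1.5546 - 1.5546
  = 1.5546 bits

min(H(P), H(Q)) = min(1.5546, 1.5546) = 1.5546 bits
Normalized MI = 1.5546 / 1.5546 = 1.0000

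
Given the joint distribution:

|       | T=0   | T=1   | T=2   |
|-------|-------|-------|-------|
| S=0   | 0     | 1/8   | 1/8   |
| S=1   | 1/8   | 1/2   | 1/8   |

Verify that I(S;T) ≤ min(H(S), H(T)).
Marginal P(S) (row sums):
  P(S=0) = 0 + 1/8 + 1/8 = 1/4
  P(S=1) = 1/8 + 1/2 + 1/8 = 3/4
Marginal P(T) (column sums):
  P(T=0) = 0 + 1/8 = 1/8
  P(T=1) = 1/8 + 1/2 = 5/8
  P(T=2) = 1/8 + 1/8 = 1/4

H(S) = -[(1/4)·log₂(1/4) + (3/4)·log₂(3/4)]
  = 0.5000 + 0.3113
  = 0.8113 bits
H(T) = -[(1/8)·log₂(1/8) + (5/8)·log₂(5/8) + (1/4)·log₂(1/4)]
  = 0.3750 + 0.4238 + 0.5000
  = 1.2988 bits
H(S,T) = -[(1/8)·log₂(1/8) + (1/8)·log₂(1/8) + (1/8)·log₂(1/8) + (1/2)·log₂(1/2) + (1/8)·log₂(1/8)]
  = 0.3750 + 0.3750 + 0.3750 + 0.5000 + 0.3750
  = 2.0000 bits

I(S;T) = H(S) + H(T) - H(S,T)
  = 0.8113 + 1.2988 - 2.0000
  = 0.1101 bits

min(H(S), H(T)) = min(0.8113, 1.2988) = 0.8113 bits
Since 0.1101 ≤ 0.8113, the bound is satisfied ✓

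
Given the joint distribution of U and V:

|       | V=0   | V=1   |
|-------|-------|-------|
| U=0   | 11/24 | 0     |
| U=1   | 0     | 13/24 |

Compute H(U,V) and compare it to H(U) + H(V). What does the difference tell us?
Marginal P(U) (row sums):
  P(U=0) = 11/24 + 0 = 11/24
  P(U=1) = 0 + 13/24 = 13/24
Marginal P(V) (column sums):
  P(V=0) = 11/24 + 0 = 11/24
  P(V=1) = 0 + 13/24 = 13/24

H(U,V) = -[(11/24)·log₂(11/24) + (13/24)·log₂(13/24)]
  = 0.5159 + 0.4791
  = 0.9950 bits
H(U) = -[(11/24)·log₂(11/24) + (13/24)·log₂(13/24)]
  = 0.5159 + 0.4791
  = 0.9950 bits
H(V) = -[(11/24)·log₂(11/24) + (13/24)·log₂(13/24)]
  = 0.5159 + 0.4791
  = 0.9950 bits

H(U) + H(V) = 0.9950 + 0.9950 = 1.9900 bits
Difference: H(U) + H(V) - H(U,V) = 1.9900 - 0.9950 = 0.9950 bits = I(U;V)

The difference is the mutual information; it is positive here, so U and V are dependent (knowing one reduces uncertainty about the other by 0.9950 bits).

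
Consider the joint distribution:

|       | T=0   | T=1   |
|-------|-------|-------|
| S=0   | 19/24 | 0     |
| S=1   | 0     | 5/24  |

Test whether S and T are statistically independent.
Marginal P(S) (row sums):
  P(S=0) = 19/24 + 0 = 19/24
  P(S=1) = 0 + 5/24 = 5/24
Marginal P(T) (column sums):
  P(T=0) = 19/24 + 0 = 19/24
  P(T=1) = 0 + 5/24 = 5/24

S and T are independent iff P(S=i,T=j) = P(S=i)·P(T=j) for every cell.
  P(S=0)·P(T=0) = 19/24 × 19/24 = 361/576, but P(S=0,T=0) = 19/24 ✗

No, S and T are not independent. Quantitatively, I(S;T) > 0:

H(S) = -[(19/24)·log₂(19/24) + (5/24)·log₂(5/24)]
  = 0.2668 + 0.4715
  = 0.7383 bits
H(T) = -[(19/24)·log₂(19/24) + (5/24)·log₂(5/24)]
  = 0.2668 + 0.4715
  = 0.7383 bits
H(S,T) = -[(19/24)·log₂(19/24) + (5/24)·log₂(5/24)]
  = 0.2668 + 0.4715
  = 0.7383 bits
I(S;T) = H(S) + H(T) - H(S,T) = 0.7383 + 0.7383 - 0.7383 = 0.7383 bits > 0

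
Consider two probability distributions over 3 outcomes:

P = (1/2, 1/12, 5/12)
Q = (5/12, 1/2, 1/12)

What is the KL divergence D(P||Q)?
D(P||Q) = Σ P(i) log₂(P(i)/Q(i))
  i=0: (1/2) × log₂((1/2)/(5/12)) = (1/2) × log₂(6/5) = 0.1315
  i=1: (1/12) × log₂((1/12)/(1/2)) = (1/12) × log₂(1/6) = -0.2154
  i=2: (5/12) × log₂((5/12)/(1/12)) = (5/12) × log₂(5) = 0.9675
D(P||Q) = 0.1315 - 0.2154 + 0.9675
  = 0.8836 bits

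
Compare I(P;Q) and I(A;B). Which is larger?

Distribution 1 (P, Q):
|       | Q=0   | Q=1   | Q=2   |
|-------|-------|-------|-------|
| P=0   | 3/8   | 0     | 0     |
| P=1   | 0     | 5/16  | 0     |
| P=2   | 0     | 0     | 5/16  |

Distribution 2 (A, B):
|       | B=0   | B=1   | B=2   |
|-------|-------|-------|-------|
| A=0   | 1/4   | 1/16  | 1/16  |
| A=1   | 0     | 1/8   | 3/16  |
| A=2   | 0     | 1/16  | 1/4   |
Distribution 1 (P, Q):
Marginal P(P) (row sums):
  P(P=0) = 3/8 + 0 + 0 = 3/8
  P(P=1) = 0 + 5/16 + 0 = 5/16
  P(P=2) = 0 + 0 + 5/16 = 5/16
Marginal P(Q) (column sums):
  P(Q=0) = 3/8 + 0 + 0 = 3/8
  P(Q=1) = 0 + 5/16 + 0 = 5/16
  P(Q=2) = 0 + 0 + 5/16 = 5/16

H(P) = -[(3/8)·log₂(3/8) + (5/16)·log₂(5/16) + (5/16)·log₂(5/16)]
  = 0.5306 + 0.5244 + 0.5244
  = 1.5794 bits
H(Q) = -[(3/8)·log₂(3/8) + (5/16)·log₂(5/16) + (5/16)·log₂(5/16)]
  = 0.5306 + 0.5244 + 0.5244
  = 1.5794 bits
H(P,Q) = -[(3/8)·log₂(3/8) + (5/16)·log₂(5/16) + (5/16)·log₂(5/16)]
  = 0.5306 + 0.5244 + 0.5244
  = 1.5794 bits

I(P;Q) = H(P) + H(Q) - H(P,Q)
  = 1.5794 + 1.5794 - 1.5794
  = 1.5794 bits

Distribution 2 (A, B):
Marginal P(A) (row sums):
  P(A=0) = 1/4 + 1/16 + 1/16 = 3/8
  P(A=1) = 0 + 1/8 + 3/16 = 5/16
  P(A=2) = 0 + 1/16 + 1/4 = 5/16
Marginal P(B) (column sums):
  P(B=0) = 1/4 + 0 + 0 = 1/4
  P(B=1) = 1/16 + 1/8 + 1/16 = 1/4
  P(B=2) = 1/16 + 3/16 + 1/4 = 1/2

H(A) = -[(3/8)·log₂(3/8) + (5/16)·log₂(5/16) + (5/16)·log₂(5/16)]
  = 0.5306 + 0.5244 + 0.5244
  = 1.5794 bits
H(B) = -[(1/4)·log₂(1/4) + (1/4)·log₂(1/4) + (1/2)·log₂(1/2)]
  = 0.5000 + 0.5000 + 0.5000
  = 1.5000 bits
H(A,B) = -[(1/4)·log₂(1/4) + (1/16)·log₂(1/16) + (1/16)·log₂(1/16) + (1/8)·log₂(1/8) + (3/16)·log₂(3/16) + (1/16)·log₂(1/16) + (1/4)·log₂(1/4)]
  = 0.5000 + 0.2500 + 0.2500 + 0.3750 + 0.4528 + 0.2500 + 0.5000
  = 2.5778 bits

I(A;B) = H(A) + H(B) - H(A,B)
  = 1.5794 + 1.5000 - 2.5778
  = 0.5016 bits

I(P;Q) = 1.5794 bits > I(A;B) = 0.5016 bits, so (P, Q) has the higher mutual information (stronger dependence).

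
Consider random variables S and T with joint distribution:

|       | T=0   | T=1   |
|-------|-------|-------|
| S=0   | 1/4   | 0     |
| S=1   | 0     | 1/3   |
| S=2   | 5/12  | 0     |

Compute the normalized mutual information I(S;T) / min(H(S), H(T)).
Marginal P(S) (row sums):
  P(S=0) = 1/4 + 0 = 1/4
  P(S=1) = 0 + 1/3 = 1/3
  P(S=2) = 5/12 + 0 = 5/12
Marginal P(T) (column sums):
  P(T=0) = 1/4 + 0 + 5/12 = 2/3
  P(T=1) = 0 + 1/3 + 0 = 1/3

H(S) = -[(1/4)·log₂(1/4) + (1/3)·log₂(1/3) + (5/12)·log₂(5/12)]
  = 0.5000 + 0.5283 + 0.5263
  = 1.5546 bits
H(T) = -[(2/3)·log₂(2/3) + (1/3)·log₂(1/3)]
  = 0.3900 + 0.5283
  = 0.9183 bits
H(S,T) = -[(1/4)·log₂(1/4) + (1/3)·log₂(1/3) + (5/12)·log₂(5/12)]
  = 0.5000 + 0.5283 + 0.5263
  = 1.5546 bits

I(S;T) = H(S) + H(T) - H(S,T)
  = 1.5546 + 0.9183 - 1.5546
  = 0.9183 bits

min(H(S), H(T)) = min(1.5546, 0.9183) = 0.9183 bits
Normalized MI = 0.9183 / 0.9183 = 1.0000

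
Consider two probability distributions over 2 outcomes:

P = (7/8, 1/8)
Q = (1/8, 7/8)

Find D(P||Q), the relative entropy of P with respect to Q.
D(P||Q) = Σ P(i) log₂(P(i)/Q(i))
  i=0: (7/8) × log₂((7/8)/(1/8)) = (7/8) × log₂(7) = 2.4564
  i=1: (1/8) × log₂((1/8)/(7/8)) = (1/8) × log₂(1/7) = -0.3509
D(P||Q) = 2.4564 - 0.3509
  = 2.1055 bits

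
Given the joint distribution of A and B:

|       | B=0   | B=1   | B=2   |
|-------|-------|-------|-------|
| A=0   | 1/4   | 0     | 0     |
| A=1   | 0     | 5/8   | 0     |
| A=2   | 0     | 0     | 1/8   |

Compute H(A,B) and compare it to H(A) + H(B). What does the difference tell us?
Marginal P(A) (row sums):
  P(A=0) = 1/4 + 0 + 0 = 1/4
  P(A=1) = 0 + 5/8 + 0 = 5/8
  P(A=2) = 0 + 0 + 1/8 = 1/8
Marginal P(B) (column sums):
  P(B=0) = 1/4 + 0 + 0 = 1/4
  P(B=1) = 0 + 5/8 + 0 = 5/8
  P(B=2) = 0 + 0 + 1/8 = 1/8

H(A,B) = -[(1/4)·log₂(1/4) + (5/8)·log₂(5/8) + (1/8)·log₂(1/8)]
  = 0.5000 + 0.4238 + 0.3750
  = 1.2988 bits
H(A) = -[(1/4)·log₂(1/4) + (5/8)·log₂(5/8) + (1/8)·log₂(1/8)]
  = 0.5000 + 0.4238 + 0.3750
  = 1.2988 bits
H(B) = -[(1/4)·log₂(1/4) + (5/8)·log₂(5/8) + (1/8)·log₂(1/8)]
  = 0.5000 + 0.4238 + 0.3750
  = 1.2988 bits

H(A) + H(B) = 1.2988 + 1.2988 = 2.5976 bits
Difference: H(A) + H(B) - H(A,B) = 2.5976 - 1.2988 = 1.2988 bits = I(A;B)

The difference is the mutual information; it is positive here, so A and B are dependent (knowing one reduces uncertainty about the other by 1.2988 bits).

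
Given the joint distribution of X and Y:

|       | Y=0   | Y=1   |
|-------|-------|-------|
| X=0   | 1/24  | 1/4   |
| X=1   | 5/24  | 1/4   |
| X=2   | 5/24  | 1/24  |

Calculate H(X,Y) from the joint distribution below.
H(X,Y) = -Σ P(X,Y) log₂ P(X,Y), summed over the non-zero cells:
H(X,Y) = -[(1/24)·log₂(1/24) + (1/4)·log₂(1/4) + (5/24)·log₂(5/24) + (1/4)·log₂(1/4) + (5/24)·log₂(5/24) + (1/24)·log₂(1/24)]
  = 0.1910 + 0.5000 + 0.4715 + 0.5000 + 0.4715 + 0.1910
  = 2.3250 bits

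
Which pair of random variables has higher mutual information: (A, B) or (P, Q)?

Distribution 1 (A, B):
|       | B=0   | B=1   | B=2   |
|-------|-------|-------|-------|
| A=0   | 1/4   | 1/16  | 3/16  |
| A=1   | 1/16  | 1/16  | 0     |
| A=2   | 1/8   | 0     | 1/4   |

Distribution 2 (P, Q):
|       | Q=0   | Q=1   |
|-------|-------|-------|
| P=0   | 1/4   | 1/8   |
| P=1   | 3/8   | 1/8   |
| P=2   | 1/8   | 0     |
Distribution 1 (A, B):
Marginal P(A) (row sums):
  P(A=0) = 1/4 + 1/16 + 3/16 = 1/2
  P(A=1) = 1/16 + 1/16 + 0 = 1/8
  P(A=2) = 1/8 + 0 + 1/4 = 3/8
Marginal P(B) (column sums):
  P(B=0) = 1/4 + 1/16 + 1/8 = 7/16
  P(B=1) = 1/16 + 1/16 + 0 = 1/8
  P(B=2) = 3/16 + 0 + 1/4 = 7/16

H(A) = -[(1/2)·log₂(1/2) + (1/8)·log₂(1/8) + (3/8)·log₂(3/8)]
  = 0.5000 + 0.3750 + 0.5306
  = 1.4056 bits
H(B) = -[(7/16)·log₂(7/16) + (1/8)·log₂(1/8) + (7/16)·log₂(7/16)]
  = 0.5218 + 0.3750 + 0.5218
  = 1.4186 bits
H(A,B) = -[(1/4)·log₂(1/4) + (1/16)·log₂(1/16) + (3/16)·log₂(3/16) + (1/16)·log₂(1/16) + (1/16)·log₂(1/16) + (1/8)·log₂(1/8) + (1/4)·log₂(1/4)]
  = 0.5000 + 0.2500 + 0.4528 + 0.2500 + 0.2500 + 0.3750 + 0.5000
  = 2.5778 bits

I(A;B) = H(A) + H(B) - H(A,B)
  = 1.4056 + 1.4186 - 2.5778
  = 0.2464 bits

Distribution 2 (P, Q):
Marginal P(P) (row sums):
  P(P=0) = 1/4 + 1/8 = 3/8
  P(P=1) = 3/8 + 1/8 = 1/2
  P(P=2) = 1/8 + 0 = 1/8
Marginal P(Q) (column sums):
  P(Q=0) = 1/4 + 3/8 + 1/8 = 3/4
  P(Q=1) = 1/8 + 1/8 + 0 = 1/4

H(P) = -[(3/8)·log₂(3/8) + (1/2)·log₂(1/2) + (1/8)·log₂(1/8)]
  = 0.5306 + 0.5000 + 0.3750
  = 1.4056 bits
H(Q) = -[(3/4)·log₂(3/4) + (1/4)·log₂(1/4)]
  = 0.3113 + 0.5000
  = 0.8113 bits
H(P,Q) = -[(1/4)·log₂(1/4) + (1/8)·log₂(1/8) + (3/8)·log₂(3/8) + (1/8)·log₂(1/8) + (1/8)·log₂(1/8)]
  = 0.5000 + 0.3750 + 0.5306 + 0.3750 + 0.3750
  = 2.1556 bits

I(P;Q) = H(P) + H(Q) - H(P,Q)
  = 1.4056 + 0.8113 - 2.1556
  = 0.0613 bits

I(A;B) = 0.2464 bits > I(P;Q) = 0.0613 bits, so (A, B) has the higher mutual information (stronger dependence).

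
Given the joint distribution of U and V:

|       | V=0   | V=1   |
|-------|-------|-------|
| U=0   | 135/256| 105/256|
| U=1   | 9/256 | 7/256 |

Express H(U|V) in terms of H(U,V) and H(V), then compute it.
H(U|V) = H(U,V) - H(V)

Marginal P(V) (column sums):
  P(V=0) = 135/256 + 9/256 = 9/16
  P(V=1) = 105/256 + 7/256 = 7/16

H(U,V) = -[(135/256)·log₂(135/256) + (105/256)·log₂(105/256) + (9/256)·log₂(9/256) + (7/256)·log₂(7/256)]
  = 0.4868 + 0.5274 + 0.1698 + 0.1420
  = 1.3260 bits
H(V) = -[(9/16)·log₂(9/16) + (7/16)·log₂(7/16)]
  = 0.4669 + 0.5218
  = 0.9887 bits

H(U|V) = 1.3260 - 0.9887 = 0.3373 bits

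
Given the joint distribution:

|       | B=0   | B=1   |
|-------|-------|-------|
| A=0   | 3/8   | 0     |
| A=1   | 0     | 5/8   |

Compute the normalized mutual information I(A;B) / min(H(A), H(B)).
Marginal P(A) (row sums):
  P(A=0) = 3/8 + 0 = 3/8
  P(A=1) = 0 + 5/8 = 5/8
Marginal P(B) (column sums):
  P(B=0) = 3/8 + 0 = 3/8
  P(B=1) = 0 + 5/8 = 5/8

H(A) = -[(3/8)·log₂(3/8) + (5/8)·log₂(5/8)]
  = 0.5306 + 0.4238
  = 0.9544 bits
H(B) = -[(3/8)·log₂(3/8) + (5/8)·log₂(5/8)]
  = 0.5306 + 0.4238
  = 0.9544 bits
H(A,B) = -[(3/8)·log₂(3/8) + (5/8)·log₂(5/8)]
  = 0.5306 + 0.4238
  = 0.9544 bits

I(A;B) = H(A) + H(B) - H(A,B)
  = 0.9544 + 0.9544 - 0.9544
  = 0.9544 bits

min(H(A), H(B)) = min(0.9544, 0.9544) = 0.9544 bits
Normalized MI = 0.9544 / 0.9544 = 1.0000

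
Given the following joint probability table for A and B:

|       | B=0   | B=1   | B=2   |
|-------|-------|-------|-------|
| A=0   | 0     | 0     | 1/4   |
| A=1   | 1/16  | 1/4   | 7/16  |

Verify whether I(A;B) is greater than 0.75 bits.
Marginal P(A) (row sums):
  P(A=0) = 0 + 0 + 1/4 = 1/4
  P(A=1) = 1/16 + 1/4 + 7/16 = 3/4
Marginal P(B) (column sums):
  P(B=0) = 0 + 1/16 = 1/16
  P(B=1) = 0 + 1/4 = 1/4
  P(B=2) = 1/4 + 7/16 = 11/16

H(A) = -[(1/4)·log₂(1/4) + (3/4)·log₂(3/4)]
  = 0.5000 + 0.3113
  = 0.8113 bits
H(B) = -[(1/16)·log₂(1/16) + (1/4)·log₂(1/4) + (11/16)·log₂(11/16)]
  = 0.2500 + 0.5000 + 0.3716
  = 1.1216 bits
H(A,B) = -[(1/4)·log₂(1/4) + (1/16)·log₂(1/16) + (1/4)·log₂(1/4) + (7/16)·log₂(7/16)]
  = 0.5000 + 0.2500 + 0.5000 + 0.5218
  = 1.7718 bits

I(A;B) = H(A) + H(B) - H(A,B)
  = 0.8113 + 1.1216 - 1.7718
  = 0.1611 bits

No. I(A;B) = 0.1611 bits, which is ≤ 0.75 bits.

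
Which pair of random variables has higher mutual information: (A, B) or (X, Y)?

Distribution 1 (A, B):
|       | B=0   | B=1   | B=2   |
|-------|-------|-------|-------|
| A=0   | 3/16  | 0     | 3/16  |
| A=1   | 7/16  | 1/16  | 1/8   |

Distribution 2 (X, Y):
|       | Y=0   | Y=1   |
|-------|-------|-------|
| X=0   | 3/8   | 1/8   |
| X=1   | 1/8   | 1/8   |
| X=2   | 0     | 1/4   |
Distribution 1 (A, B):
Marginal P(A) (row sums):
  P(A=0) = 3/16 + 0 + 3/16 = 3/8
  P(A=1) = 7/16 + 1/16 + 1/8 = 5/8
Marginal P(B) (column sums):
  P(B=0) = 3/16 + 7/16 = 5/8
  P(B=1) = 0 + 1/16 = 1/16
  P(B=2) = 3/16 + 1/8 = 5/16

H(A) = -[(3/8)·log₂(3/8) + (5/8)·log₂(5/8)]
  = 0.5306 + 0.4238
  = 0.9544 bits
H(B) = -[(5/8)·log₂(5/8) + (1/16)·log₂(1/16) + (5/16)·log₂(5/16)]
  = 0.4238 + 0.2500 + 0.5244
  = 1.1982 bits
H(A,B) = -[(3/16)·log₂(3/16) + (3/16)·log₂(3/16) + (7/16)·log₂(7/16) + (1/16)·log₂(1/16) + (1/8)·log₂(1/8)]
  = 0.4528 + 0.4528 + 0.5218 + 0.2500 + 0.3750
  = 2.0524 bits

I(A;B) = H(A) + H(B) - H(A,B)
  = 0.9544 + 1.1982 - 2.0524
  = 0.1002 bits

Distribution 2 (X, Y):
Marginal P(X) (row sums):
  P(X=0) = 3/8 + 1/8 = 1/2
  P(X=1) = 1/8 + 1/8 = 1/4
  P(X=2) = 0 + 1/4 = 1/4
Marginal P(Y) (column sums):
  P(Y=0) = 3/8 + 1/8 + 0 = 1/2
  P(Y=1) = 1/8 + 1/8 + 1/4 = 1/2

H(X) = -[(1/2)·log₂(1/2) + (1/4)·log₂(1/4) + (1/4)·log₂(1/4)]
  = 0.5000 + 0.5000 + 0.5000
  = 1.5000 bits
H(Y) = -[(1/2)·log₂(1/2) + (1/2)·log₂(1/2)]
  = 0.5000 + 0.5000
  = 1.0000 bits
H(X,Y) = -[(3/8)·log₂(3/8) + (1/8)·log₂(1/8) + (1/8)·log₂(1/8) + (1/8)·log₂(1/8) + (1/4)·log₂(1/4)]
  = 0.5306 + 0.3750 + 0.3750 + 0.3750 + 0.5000
  = 2.1556 bits

I(X;Y) = H(X) + H(Y) - H(X,Y)
  = 1.5000 + 1.0000 - 2.1556
  = 0.3444 bits

I(X;Y) = 0.3444 bits > I(A;B) = 0.1002 bits, so (X, Y) has the higher mutual information (stronger dependence).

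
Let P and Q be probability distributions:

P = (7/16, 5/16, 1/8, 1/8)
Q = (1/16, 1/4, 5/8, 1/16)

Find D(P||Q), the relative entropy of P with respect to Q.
D(P||Q) = Σ P(i) log₂(P(i)/Q(i))
  i=0: (7/16) × log₂((7/16)/(1/16)) = (7/16) × log₂(7) = 1.2282
  i=1: (5/16) × log₂((5/16)/(1/4)) = (5/16) × log₂(5/4) = 0.1006
  i=2: (1/8) × log₂((1/8)/(5/8)) = (1/8) × log₂(1/5) = -0.2902
  i=3: (1/8) × log₂((1/8)/(1/16)) = (1/8) × log₂(2) = 0.1250
D(P||Q) = 1.2282 + 0.1006 - 0.2902 + 0.1250
  = 1.1636 bits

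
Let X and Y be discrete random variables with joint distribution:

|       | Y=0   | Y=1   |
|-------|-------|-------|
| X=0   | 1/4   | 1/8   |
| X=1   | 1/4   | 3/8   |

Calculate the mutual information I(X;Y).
Marginal P(X) (row sums):
  P(X=0) = 1/4 + 1/8 = 3/8
  P(X=1) = 1/4 + 3/8 = 5/8
Marginal P(Y) (column sums):
  P(Y=0) = 1/4 + 1/4 = 1/2
  P(Y=1) = 1/8 + 3/8 = 1/2

H(X) = -[(3/8)·log₂(3/8) + (5/8)·log₂(5/8)]
  = 0.5306 + 0.4238
  = 0.9544 bits
H(Y) = -[(1/2)·log₂(1/2) + (1/2)·log₂(1/2)]
  = 0.5000 + 0.5000
  = 1.0000 bits
H(X,Y) = -[(1/4)·log₂(1/4) + (1/8)·log₂(1/8) + (1/4)·log₂(1/4) + (3/8)·log₂(3/8)]
  = 0.5000 + 0.3750 + 0.5000 + 0.5306
  = 1.9056 bits

I(X;Y) = H(X) + H(Y) - H(X,Y)
  = 0.9544 + 1.0000 - 1.9056
  = 0.0488 bits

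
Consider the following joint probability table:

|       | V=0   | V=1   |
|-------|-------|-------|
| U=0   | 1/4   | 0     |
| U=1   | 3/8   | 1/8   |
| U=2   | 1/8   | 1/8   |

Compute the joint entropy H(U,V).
H(U,V) = -Σ P(U,V) log₂ P(U,V), summed over the non-zero cells:
H(U,V) = -[(1/4)·log₂(1/4) + (3/8)·log₂(3/8) + (1/8)·log₂(1/8) + (1/8)·log₂(1/8) + (1/8)·log₂(1/8)]
  = 0.5000 + 0.5306 + 0.3750 + 0.3750 + 0.3750
  = 2.1556 bits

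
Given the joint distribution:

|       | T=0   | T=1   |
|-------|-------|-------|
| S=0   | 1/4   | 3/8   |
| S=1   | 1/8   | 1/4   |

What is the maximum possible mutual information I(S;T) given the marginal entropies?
The upper bound on mutual information is I(S;T) ≤ min(H(S), H(T)).

Marginal P(S) (row sums):
  P(S=0) = 1/4 + 3/8 = 5/8
  P(S=1) = 1/8 + 1/4 = 3/8
Marginal P(T) (column sums):
  P(T=0) = 1/4 + 1/8 = 3/8
  P(T=1) = 3/8 + 1/4 = 5/8

H(S) = -[(5/8)·log₂(5/8) + (3/8)·log₂(3/8)]
  = 0.4238 + 0.5306
  = 0.9544 bits
H(T) = -[(3/8)·log₂(3/8) + (5/8)·log₂(5/8)]
  = 0.5306 + 0.4238
  = 0.9544 bits

Maximum possible I(S;T) = min(0.9544, 0.9544) = 0.9544 bits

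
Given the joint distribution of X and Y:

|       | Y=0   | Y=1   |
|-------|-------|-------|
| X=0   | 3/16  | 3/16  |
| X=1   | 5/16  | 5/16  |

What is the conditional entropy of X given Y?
Marginal P(Y) (column sums):
  P(Y=0) = 3/16 + 5/16 = 1/2
  P(Y=1) = 3/16 + 5/16 = 1/2

H(X|Y) = -Σ P(X,Y)·log₂ P(X|Y), where P(X|Y) = P(X,Y) / P(Y)
  (X=0,Y=0): P(X|Y) = (3/16)/(1/2) = 3/8;  -(3/16)·log₂(3/8) = 0.2653
  (X=0,Y=1): P(X|Y) = (3/16)/(1/2) = 3/8;  -(3/16)·log₂(3/8) = 0.2653
  (X=1,Y=0): P(X|Y) = (5/16)/(1/2) = 5/8;  -(5/16)·log₂(5/8) = 0.2119
  (X=1,Y=1): P(X|Y) = (5/16)/(1/2) = 5/8;  -(5/16)·log₂(5/8) = 0.2119
H(X|Y) = 0.2653 + 0.2653 + 0.2119 + 0.2119
  = 0.9544 bits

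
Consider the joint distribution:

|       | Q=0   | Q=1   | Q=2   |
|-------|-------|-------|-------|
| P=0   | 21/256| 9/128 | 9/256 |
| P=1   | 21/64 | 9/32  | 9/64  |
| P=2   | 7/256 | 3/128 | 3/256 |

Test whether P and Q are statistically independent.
Marginal P(P) (row sums):
  P(P=0) = 21/256 + 9/128 + 9/256 = 3/16
  P(P=1) = 21/64 + 9/32 + 9/64 = 3/4
  P(P=2) = 7/256 + 3/128 + 3/256 = 1/16
Marginal P(Q) (column sums):
  P(Q=0) = 21/256 + 21/64 + 7/256 = 7/16
  P(Q=1) = 9/128 + 9/32 + 3/128 = 3/8
  P(Q=2) = 9/256 + 9/64 + 3/256 = 3/16

P and Q are independent iff P(P=i,Q=j) = P(P=i)·P(Q=j) for every cell.
  P(P=0)·P(Q=0) = 3/16 × 7/16 = 21/256 = P(P=0,Q=0) ✓
  P(P=0)·P(Q=1) = 3/16 × 3/8 = 9/128 = P(P=0,Q=1) ✓
  P(P=0)·P(Q=2) = 3/16 × 3/16 = 9/256 = P(P=0,Q=2) ✓
  P(P=1)·P(Q=0) = 3/4 × 7/16 = 21/64 = P(P=1,Q=0) ✓
  P(P=1)·P(Q=1) = 3/4 × 3/8 = 9/32 = P(P=1,Q=1) ✓
  P(P=1)·P(Q=2) = 3/4 × 3/16 = 9/64 = P(P=1,Q=2) ✓
  P(P=2)·P(Q=0) = 1/16 × 7/16 = 7/256 = P(P=2,Q=0) ✓
  P(P=2)·P(Q=1) = 1/16 × 3/8 = 3/128 = P(P=2,Q=1) ✓
  P(P=2)·P(Q=2) = 1/16 × 3/16 = 3/256 = P(P=2,Q=2) ✓

Yes, P and Q are independent: every cell factors, so I(P;Q) = 0 bits.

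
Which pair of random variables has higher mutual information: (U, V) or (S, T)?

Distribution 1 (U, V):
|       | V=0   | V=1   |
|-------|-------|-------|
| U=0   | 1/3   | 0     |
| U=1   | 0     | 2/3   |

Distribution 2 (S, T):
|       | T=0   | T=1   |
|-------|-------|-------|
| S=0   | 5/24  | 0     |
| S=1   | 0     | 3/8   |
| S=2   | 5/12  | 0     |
Distribution 1 (U, V):
Marginal P(U) (row sums):
  P(U=0) = 1/3 + 0 = 1/3
  P(U=1) = 0 + 2/3 = 2/3
Marginal P(V) (column sums):
  P(V=0) = 1/3 + 0 = 1/3
  P(V=1) = 0 + 2/3 = 2/3

H(U) = -[(1/3)·log₂(1/3) + (2/3)·log₂(2/3)]
  = 0.5283 + 0.3900
  = 0.9183 bits
H(V) = -[(1/3)·log₂(1/3) + (2/3)·log₂(2/3)]
  = 0.5283 + 0.3900
  = 0.9183 bits
H(U,V) = -[(1/3)·log₂(1/3) + (2/3)·log₂(2/3)]
  = 0.5283 + 0.3900
  = 0.9183 bits

I(U;V) = H(U) + H(V) - H(U,V)
  = 0.9183 + 0.9183 - 0.9183
  = 0.9183 bits

Distribution 2 (S, T):
Marginal P(S) (row sums):
  P(S=0) = 5/24 + 0 = 5/24
  P(S=1) = 0 + 3/8 = 3/8
  P(S=2) = 5/12 + 0 = 5/12
Marginal P(T) (column sums):
  P(T=0) = 5/24 + 0 + 5/12 = 5/8
  P(T=1) = 0 + 3/8 + 0 = 3/8

H(S) = -[(5/24)·log₂(5/24) + (3/8)·log₂(3/8) + (5/12)·log₂(5/12)]
  = 0.4715 + 0.5306 + 0.5263
  = 1.5284 bits
H(T) = -[(5/8)·log₂(5/8) + (3/8)·log₂(3/8)]
  = 0.4238 + 0.5306
  = 0.9544 bits
H(S,T) = -[(5/24)·log₂(5/24) + (3/8)·log₂(3/8) + (5/12)·log₂(5/12)]
  = 0.4715 + 0.5306 + 0.5263
  = 1.5284 bits

I(S;T) = H(S) + H(T) - H(S,T)
  = 1.5284 + 0.9544 - 1.5284
  = 0.9544 bits

I(S;T) = 0.9544 bits > I(U;V) = 0.9183 bits, so (S, T) has the higher mutual information (stronger dependence).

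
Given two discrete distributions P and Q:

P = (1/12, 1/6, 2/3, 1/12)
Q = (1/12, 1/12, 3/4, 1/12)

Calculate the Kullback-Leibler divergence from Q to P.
D(P||Q) = Σ P(i) log₂(P(i)/Q(i))
  i=0: (1/12) × log₂((1/12)/(1/12)) = (1/12) × log₂(1) = 0.0000
  i=1: (1/6) × log₂((1/6)/(1/12)) = (1/6) × log₂(2) = 0.1667
  i=2: (2/3) × log₂((2/3)/(3/4)) = (2/3) × log₂(8/9) = -0.1133
  i=3: (1/12) × log₂((1/12)/(1/12)) = (1/12) × log₂(1) = 0.0000
D(P||Q) = 0.0000 + 0.1667 - 0.1133 + 0.0000
  = 0.0534 bits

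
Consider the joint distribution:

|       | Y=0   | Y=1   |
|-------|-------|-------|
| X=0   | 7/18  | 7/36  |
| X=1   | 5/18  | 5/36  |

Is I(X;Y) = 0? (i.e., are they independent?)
Marginal P(X) (row sums):
  P(X=0) = 7/18 + 7/36 = 7/12
  P(X=1) = 5/18 + 5/36 = 5/12
Marginal P(Y) (column sums):
  P(Y=0) = 7/18 + 5/18 = 2/3
  P(Y=1) = 7/36 + 5/36 = 1/3

X and Y are independent iff P(X=i,Y=j) = P(X=i)·P(Y=j) for every cell.
  P(X=0)·P(Y=0) = 7/12 × 2/3 = 7/18 = P(X=0,Y=0) ✓
  P(X=0)·P(Y=1) = 7/12 × 1/3 = 7/36 = P(X=0,Y=1) ✓
  P(X=1)·P(Y=0) = 5/12 × 2/3 = 5/18 = P(X=1,Y=0) ✓
  P(X=1)·P(Y=1) = 5/12 × 1/3 = 5/36 = P(X=1,Y=1) ✓

Yes, X and Y are independent: every cell factors, so I(X;Y) = 0 bits.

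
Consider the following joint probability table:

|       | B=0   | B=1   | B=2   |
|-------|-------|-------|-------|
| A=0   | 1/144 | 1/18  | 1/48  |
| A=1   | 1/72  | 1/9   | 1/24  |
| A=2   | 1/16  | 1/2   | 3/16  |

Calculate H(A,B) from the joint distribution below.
H(A,B) = -Σ P(A,B) log₂ P(A,B), summed over the non-zero cells:
H(A,B) = -[(1/144)·log₂(1/144) + (1/18)·log₂(1/18) + (1/48)·log₂(1/48) + (1/72)·log₂(1/72) + (1/9)·log₂(1/9) + (1/24)·log₂(1/24) + (1/16)·log₂(1/16) + (1/2)·log₂(1/2) + (3/16)·log₂(3/16)]
  = 0.0498 + 0.2317 + 0.1164 + 0.0857 + 0.3522 + 0.1910 + 0.2500 + 0.5000 + 0.4528
  = 2.2296 bits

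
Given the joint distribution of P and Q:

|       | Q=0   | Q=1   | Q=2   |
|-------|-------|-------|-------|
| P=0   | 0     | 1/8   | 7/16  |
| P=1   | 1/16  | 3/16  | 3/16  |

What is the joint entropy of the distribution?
H(P,Q) = -Σ P(P,Q) log₂ P(P,Q), summed over the non-zero cells:
H(P,Q) = -[(1/8)·log₂(1/8) + (7/16)·log₂(7/16) + (1/16)·log₂(1/16) + (3/16)·log₂(3/16) + (3/16)·log₂(3/16)]
  = 0.3750 + 0.5218 + 0.2500 + 0.4528 + 0.4528
  = 2.0524 bits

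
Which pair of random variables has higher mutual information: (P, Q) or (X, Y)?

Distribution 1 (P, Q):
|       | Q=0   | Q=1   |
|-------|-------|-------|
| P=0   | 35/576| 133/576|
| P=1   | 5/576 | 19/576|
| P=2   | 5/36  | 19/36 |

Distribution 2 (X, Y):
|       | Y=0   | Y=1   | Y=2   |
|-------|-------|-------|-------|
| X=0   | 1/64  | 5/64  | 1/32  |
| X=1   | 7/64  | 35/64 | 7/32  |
Distribution 1 (P, Q):
Marginal P(P) (row sums):
  P(P=0) = 35/576 + 133/576 = 7/24
  P(P=1) = 5/576 + 19/576 = 1/24
  P(P=2) = 5/36 + 19/36 = 2/3
Marginal P(Q) (column sums):
  P(Q=0) = 35/576 + 5/576 + 5/36 = 5/24
  P(Q=1) = 133/576 + 19/576 + 19/36 = 19/24

H(P) = -[(7/24)·log₂(7/24) + (1/24)·log₂(1/24) + (2/3)·log₂(2/3)]
  = 0.5185 + 0.1910 + 0.3900
  = 1.0995 bits
H(Q) = -[(5/24)·log₂(5/24) + (19/24)·log₂(19/24)]
  = 0.4715 + 0.2668
  = 0.7383 bits
H(P,Q) = -[(35/576)·log₂(35/576) + (133/576)·log₂(133/576) + (5/576)·log₂(5/576) + (19/576)·log₂(19/576) + (5/36)·log₂(5/36) + (19/36)·log₂(19/36)]
  = 0.2455 + 0.4883 + 0.0594 + 0.1624 + 0.3956 + 0.4866
  = 1.8378 bits

I(P;Q) = H(P) + H(Q) - H(P,Q)
  = 1.0995 + 0.7383 - 1.8378
  = 0.0000 bits

Distribution 2 (X, Y):
Marginal P(X) (row sums):
  P(X=0) = 1/64 + 5/64 + 1/32 = 1/8
  P(X=1) = 7/64 + 35/64 + 7/32 = 7/8
Marginal P(Y) (column sums):
  P(Y=0) = 1/64 + 7/64 = 1/8
  P(Y=1) = 5/64 + 35/64 = 5/8
  P(Y=2) = 1/32 + 7/32 = 1/4

H(X) = -[(1/8)·log₂(1/8) + (7/8)·log₂(7/8)]
  = 0.3750 + 0.1686
  = 0.5436 bits
H(Y) = -[(1/8)·log₂(1/8) + (5/8)·log₂(5/8) + (1/4)·log₂(1/4)]
  = 0.3750 + 0.4238 + 0.5000
  = 1.2988 bits
H(X,Y) = -[(1/64)·log₂(1/64) + (5/64)·log₂(5/64) + (1/32)·log₂(1/32) + (7/64)·log₂(7/64) + (35/64)·log₂(35/64) + (7/32)·log₂(7/32)]
  = 0.0938 + 0.2873 + 0.1563 + 0.3492 + 0.4762 + 0.4796
  = 1.8424 bits

I(X;Y) = H(X) + H(Y) - H(X,Y)
  = 0.5436 + 1.2988 - 1.8424
  = 0.0000 bits

Both joint tables factor as the product of their marginals, so I(P;Q) = I(X;Y) = 0 bits: neither is larger (both pairs are independent).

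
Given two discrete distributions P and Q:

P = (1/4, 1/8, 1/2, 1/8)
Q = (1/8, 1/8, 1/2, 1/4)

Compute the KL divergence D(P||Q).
D(P||Q) = Σ P(i) log₂(P(i)/Q(i))
  i=0: (1/4) × log₂((1/4)/(1/8)) = (1/4) × log₂(2) = 0.2500
  i=1: (1/8) × log₂((1/8)/(1/8)) = (1/8) × log₂(1) = 0.0000
  i=2: (1/2) × log₂((1/2)/(1/2)) = (1/2) × log₂(1) = 0.0000
  i=3: (1/8) × log₂((1/8)/(1/4)) = (1/8) × log₂(1/2) = -0.1250
D(P||Q) = 0.2500 + 0.0000 + 0.0000 - 0.1250
  = 0.1250 bits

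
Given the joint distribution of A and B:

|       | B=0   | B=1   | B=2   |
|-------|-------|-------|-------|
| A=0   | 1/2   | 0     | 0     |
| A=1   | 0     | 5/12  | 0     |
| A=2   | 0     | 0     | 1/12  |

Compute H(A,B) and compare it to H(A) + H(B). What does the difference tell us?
Marginal P(A) (row sums):
  P(A=0) = 1/2 + 0 + 0 = 1/2
  P(A=1) = 0 + 5/12 + 0 = 5/12
  P(A=2) = 0 + 0 + 1/12 = 1/12
Marginal P(B) (column sums):
  P(B=0) = 1/2 + 0 + 0 = 1/2
  P(B=1) = 0 + 5/12 + 0 = 5/12
  P(B=2) = 0 + 0 + 1/12 = 1/12

H(A,B) = -[(1/2)·log₂(1/2) + (5/12)·log₂(5/12) + (1/12)·log₂(1/12)]
  = 0.5000 + 0.5263 + 0.2987
  = 1.3250 bits
H(A) = -[(1/2)·log₂(1/2) + (5/12)·log₂(5/12) + (1/12)·log₂(1/12)]
  = 0.5000 + 0.5263 + 0.2987
  = 1.3250 bits
H(B) = -[(1/2)·log₂(1/2) + (5/12)·log₂(5/12) + (1/12)·log₂(1/12)]
  = 0.5000 + 0.5263 + 0.2987
  = 1.3250 bits

H(A) + H(B) = 1.3250 + 1.3250 = 2.6500 bits
Difference: H(A) + H(B) - H(A,B) = 2.6500 - 1.3250 = 1.3250 bits = I(A;B)

The difference is the mutual information; it is positive here, so A and B are dependent (knowing one reduces uncertainty about the other by 1.3250 bits).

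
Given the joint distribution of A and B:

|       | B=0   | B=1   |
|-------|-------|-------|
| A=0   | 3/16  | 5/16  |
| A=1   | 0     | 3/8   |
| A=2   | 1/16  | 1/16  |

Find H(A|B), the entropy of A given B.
Marginal P(B) (column sums):
  P(B=0) = 3/16 + 0 + 1/16 = 1/4
  P(B=1) = 5/16 + 3/8 + 1/16 = 3/4

H(A|B) = -Σ P(A,B)·log₂ P(A|B), where P(A|B) = P(A,B) / P(B)
  (cells with P(A,B) = 0 contribute 0)
  (A=0,B=0): P(A|B) = (3/16)/(1/4) = 3/4;  -(3/16)·log₂(3/4) = 0.0778
  (A=0,B=1): P(A|B) = (5/16)/(3/4) = 5/12;  -(5/16)·log₂(5/12) = 0.3947
  (A=1,B=1): P(A|B) = (3/8)/(3/4) = 1/2;  -(3/8)·log₂(1/2) = 0.3750
  (A=2,B=0): P(A|B) = (1/16)/(1/4) = 1/4;  -(1/16)·log₂(1/4) = 0.1250
  (A=2,B=1): P(A|B) = (1/16)/(3/4) = 1/12;  -(1/16)·log₂(1/12) = 0.2241
H(A|B) = 0.0778 + 0.3947 + 0.3750 + 0.1250 + 0.2241
  = 1.1966 bits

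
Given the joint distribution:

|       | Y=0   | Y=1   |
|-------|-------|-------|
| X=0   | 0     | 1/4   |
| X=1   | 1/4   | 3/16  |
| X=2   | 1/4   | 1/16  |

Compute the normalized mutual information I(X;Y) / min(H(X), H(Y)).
Marginal P(X) (row sums):
  P(X=0) = 0 + 1/4 = 1/4
  P(X=1) = 1/4 + 3/16 = 7/16
  P(X=2) = 1/4 + 1/16 = 5/16
Marginal P(Y) (column sums):
  P(Y=0) = 0 + 1/4 + 1/4 = 1/2
  P(Y=1) = 1/4 + 3/16 + 1/16 = 1/2

H(X) = -[(1/4)·log₂(1/4) + (7/16)·log₂(7/16) + (5/16)·log₂(5/16)]
  = 0.5000 + 0.5218 + 0.5244
  = 1.5462 bits
H(Y) = -[(1/2)·log₂(1/2) + (1/2)·log₂(1/2)]
  = 0.5000 + 0.5000
  = 1.0000 bits
H(X,Y) = -[(1/4)·log₂(1/4) + (1/4)·log₂(1/4) + (3/16)·log₂(3/16) + (1/4)·log₂(1/4) + (1/16)·log₂(1/16)]
  = 0.5000 + 0.5000 + 0.4528 + 0.5000 + 0.2500
  = 2.2028 bits

I(X;Y) = H(X) + H(Y) - H(X,Y)
  = 1.5462 + 1.0000 - 2.2028
  = 0.3434 bits

min(H(X), H(Y)) = min(1.5462, 1.0000) = 1.0000 bits
Normalized MI = 0.3434 / 1.0000 = 0.3434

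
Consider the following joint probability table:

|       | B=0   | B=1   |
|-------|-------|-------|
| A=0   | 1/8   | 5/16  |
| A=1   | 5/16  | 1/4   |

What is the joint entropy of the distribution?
H(A,B) = -Σ P(A,B) log₂ P(A,B), summed over the non-zero cells:
H(A,B) = -[(1/8)·log₂(1/8) + (5/16)·log₂(5/16) + (5/16)·log₂(5/16) + (1/4)·log₂(1/4)]
  = 0.3750 + 0.5244 + 0.5244 + 0.5000
  = 1.9238 bits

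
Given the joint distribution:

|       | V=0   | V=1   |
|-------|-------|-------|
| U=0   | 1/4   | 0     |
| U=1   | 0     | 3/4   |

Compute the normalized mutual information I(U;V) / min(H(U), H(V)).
Marginal P(U) (row sums):
  P(U=0) = 1/4 + 0 = 1/4
  P(U=1) = 0 + 3/4 = 3/4
Marginal P(V) (column sums):
  P(V=0) = 1/4 + 0 = 1/4
  P(V=1) = 0 + 3/4 = 3/4

H(U) = -[(1/4)·log₂(1/4) + (3/4)·log₂(3/4)]
  = 0.5000 + 0.3113
  = 0.8113 bits
H(V) = -[(1/4)·log₂(1/4) + (3/4)·log₂(3/4)]
  = 0.5000 + 0.3113
  = 0.8113 bits
H(U,V) = -[(1/4)·log₂(1/4) + (3/4)·log₂(3/4)]
  = 0.5000 + 0.3113
  = 0.8113 bits

I(U;V) = H(U) + H(V) - H(U,V)
  = 0.8113 + 0.8113 - 0.8113
  = 0.8113 bits

min(H(U), H(V)) = min(0.8113, 0.8113) = 0.8113 bits
Normalized MI = 0.8113 / 0.8113 = 1.0000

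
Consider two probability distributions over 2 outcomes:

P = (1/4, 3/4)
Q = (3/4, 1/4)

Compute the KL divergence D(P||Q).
D(P||Q) = Σ P(i) log₂(P(i)/Q(i))
  i=0: (1/4) × log₂((1/4)/(3/4)) = (1/4) × log₂(1/3) = -0.3962
  i=1: (3/4) × log₂((3/4)/(1/4)) = (3/4) × log₂(3) = 1.1887
D(P||Q) = -0.3962 + 1.1887
  = 0.7925 bits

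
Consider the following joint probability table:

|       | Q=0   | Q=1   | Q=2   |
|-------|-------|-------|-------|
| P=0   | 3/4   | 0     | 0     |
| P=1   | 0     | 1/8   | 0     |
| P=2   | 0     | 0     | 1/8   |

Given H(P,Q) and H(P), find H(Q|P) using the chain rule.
From the chain rule: H(P,Q) = H(P) + H(Q|P)
Therefore: H(Q|P) = H(P,Q) - H(P)

H(P,Q) = -[(3/4)·log₂(3/4) + (1/8)·log₂(1/8) + (1/8)·log₂(1/8)]
  = 0.3113 + 0.3750 + 0.3750
  = 1.0613 bits
Marginal P(P) (row sums):
  P(P=0) = 3/4 + 0 + 0 = 3/4
  P(P=1) = 0 + 1/8 + 0 = 1/8
  P(P=2) = 0 + 0 + 1/8 = 1/8
H(P) = -[(3/4)·log₂(3/4) + (1/8)·log₂(1/8) + (1/8)·log₂(1/8)]
  = 0.3113 + 0.3750 + 0.3750
  = 1.0613 bits

H(Q|P) = 1.0613 - 1.0613 = 0.0000 bits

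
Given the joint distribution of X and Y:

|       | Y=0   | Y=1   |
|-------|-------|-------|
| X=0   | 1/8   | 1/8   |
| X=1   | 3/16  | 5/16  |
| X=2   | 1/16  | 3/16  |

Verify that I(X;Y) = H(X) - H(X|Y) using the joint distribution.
Left side, from I(X;Y) = H(X) + H(Y) - H(X,Y):
Marginal P(X) (row sums):
  P(X=0) = 1/8 + 1/8 = 1/4
  P(X=1) = 3/16 + 5/16 = 1/2
  P(X=2) = 1/16 + 3/16 = 1/4
Marginal P(Y) (column sums):
  P(Y=0) = 1/8 + 3/16 + 1/16 = 3/8
  P(Y=1) = 1/8 + 5/16 + 3/16 = 5/8

H(X) = -[(1/4)·log₂(1/4) + (1/2)·log₂(1/2) + (1/4)·log₂(1/4)]
  = 0.5000 + 0.5000 + 0.5000
  = 1.5000 bits
H(Y) = -[(3/8)·log₂(3/8) + (5/8)·log₂(5/8)]
  = 0.5306 + 0.4238
  = 0.9544 bits
H(X,Y) = -[(1/8)·log₂(1/8) + (1/8)·log₂(1/8) + (3/16)·log₂(3/16) + (5/16)·log₂(5/16) + (1/16)·log₂(1/16) + (3/16)·log₂(3/16)]
  = 0.3750 + 0.3750 + 0.4528 + 0.5244 + 0.2500 + 0.4528
  = 2.4300 bits

I(X;Y) = H(X) + H(Y) - H(X,Y)
  = 1.5000 + 0.9544 - 2.4300
  = 0.0244 bits

Right side, with H(X|Y) computed directly from the conditional probabilities:
H(X|Y) = -Σ P(X,Y)·log₂ P(X|Y), where P(X|Y) = P(X,Y) / P(Y)
  (X=0,Y=0): P(X|Y) = (1/8)/(3/8) = 1/3;  -(1/8)·log₂(1/3) = 0.1981
  (X=0,Y=1): P(X|Y) = (1/8)/(5/8) = 1/5;  -(1/8)·log₂(1/5) = 0.2902
  (X=1,Y=0): P(X|Y) = (3/16)/(3/8) = 1/2;  -(3/16)·log₂(1/2) = 0.1875
  (X=1,Y=1): P(X|Y) = (5/16)/(5/8) = 1/2;  -(5/16)·log₂(1/2) = 0.3125
  (X=2,Y=0): P(X|Y) = (1/16)/(3/8) = 1/6;  -(1/16)·log₂(1/6) = 0.1616
  (X=2,Y=1): P(X|Y) = (3/16)/(5/8) = 3/10;  -(3/16)·log₂(3/10) = 0.3257
H(X|Y) = 0.1981 + 0.2902 + 0.1875 + 0.3125 + 0.1616 + 0.3257
  = 1.4756 bits
H(X) - H(X|Y) = 1.5000 - 1.4756 = 0.0244 bits

Both sides equal 0.0244 bits, so I(X;Y) = H(X) - H(X|Y) ✓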